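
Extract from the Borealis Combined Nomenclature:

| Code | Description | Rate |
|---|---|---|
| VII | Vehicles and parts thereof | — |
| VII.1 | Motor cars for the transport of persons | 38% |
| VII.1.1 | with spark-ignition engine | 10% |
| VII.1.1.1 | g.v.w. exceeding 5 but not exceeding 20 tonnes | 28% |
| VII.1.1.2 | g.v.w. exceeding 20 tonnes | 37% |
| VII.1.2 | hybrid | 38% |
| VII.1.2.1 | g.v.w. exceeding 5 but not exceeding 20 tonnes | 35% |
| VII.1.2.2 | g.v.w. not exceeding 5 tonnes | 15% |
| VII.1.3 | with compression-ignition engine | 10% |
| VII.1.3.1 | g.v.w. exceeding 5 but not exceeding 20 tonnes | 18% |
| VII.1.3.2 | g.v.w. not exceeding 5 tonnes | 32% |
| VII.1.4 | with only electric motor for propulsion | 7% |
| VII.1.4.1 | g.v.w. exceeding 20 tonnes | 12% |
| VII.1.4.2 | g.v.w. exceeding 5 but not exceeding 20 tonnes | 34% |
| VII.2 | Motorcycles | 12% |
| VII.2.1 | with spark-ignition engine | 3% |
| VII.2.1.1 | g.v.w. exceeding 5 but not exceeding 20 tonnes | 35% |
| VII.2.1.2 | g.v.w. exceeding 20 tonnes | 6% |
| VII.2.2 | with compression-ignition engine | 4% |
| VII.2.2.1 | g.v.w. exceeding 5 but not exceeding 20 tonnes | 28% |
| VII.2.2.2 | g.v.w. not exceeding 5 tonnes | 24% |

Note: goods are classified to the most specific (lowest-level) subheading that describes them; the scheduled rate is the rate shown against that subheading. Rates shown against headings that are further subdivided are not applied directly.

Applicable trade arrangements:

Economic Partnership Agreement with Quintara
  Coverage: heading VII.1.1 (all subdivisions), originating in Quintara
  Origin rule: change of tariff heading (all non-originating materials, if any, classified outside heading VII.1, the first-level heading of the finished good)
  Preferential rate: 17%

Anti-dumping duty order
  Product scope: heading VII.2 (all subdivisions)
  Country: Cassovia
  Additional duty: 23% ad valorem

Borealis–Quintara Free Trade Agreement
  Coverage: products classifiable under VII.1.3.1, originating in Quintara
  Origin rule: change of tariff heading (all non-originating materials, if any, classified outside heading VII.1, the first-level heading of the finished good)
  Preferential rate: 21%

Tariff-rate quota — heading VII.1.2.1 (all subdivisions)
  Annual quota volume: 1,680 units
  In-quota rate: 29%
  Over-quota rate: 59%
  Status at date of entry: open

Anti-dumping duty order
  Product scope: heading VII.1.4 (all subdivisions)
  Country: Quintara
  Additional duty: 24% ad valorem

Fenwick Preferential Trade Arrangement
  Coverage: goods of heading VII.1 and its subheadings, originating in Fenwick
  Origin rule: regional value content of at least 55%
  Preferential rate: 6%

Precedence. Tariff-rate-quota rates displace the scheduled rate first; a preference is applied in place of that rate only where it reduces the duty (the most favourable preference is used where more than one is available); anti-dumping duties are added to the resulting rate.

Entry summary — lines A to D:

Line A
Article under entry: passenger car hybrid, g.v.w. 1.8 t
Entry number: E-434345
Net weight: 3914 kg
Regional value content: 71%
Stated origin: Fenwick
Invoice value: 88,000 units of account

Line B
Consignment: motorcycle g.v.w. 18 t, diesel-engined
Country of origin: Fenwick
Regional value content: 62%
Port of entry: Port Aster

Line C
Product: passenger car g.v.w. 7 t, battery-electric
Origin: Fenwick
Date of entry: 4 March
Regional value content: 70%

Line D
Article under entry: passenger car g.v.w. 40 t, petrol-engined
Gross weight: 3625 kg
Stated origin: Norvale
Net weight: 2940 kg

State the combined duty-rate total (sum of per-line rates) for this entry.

Line A: passenger car → VII.1; hybrid → VII.1.2; g.v.w. 1.8 t → VII.1.2.2. Scheduled 15%. Fenwick agreement on VII.1: RVC ≥ 55% → 6% available; preferential 6%. → 6%.
Line B: motorcycle → VII.2; diesel-engined → VII.2.2; g.v.w. 18 t → VII.2.2.1. Scheduled 28%. Fenwick agreement on VII.1: VII.2.2.1 not covered. → 28%.
Line C: passenger car → VII.1; battery-electric → VII.1.4; g.v.w. 7 t → VII.1.4.2. Scheduled 34%. Fenwick agreement on VII.1: RVC ≥ 55% → 6% available; preferential 6%. → 6%.
Line D: passenger car → VII.1; petrol-engined → VII.1.1; g.v.w. 40 t → VII.1.1.2. Scheduled 37%. No special measure applies. → 37%.
Sum: 6% + 28% + 6% + 37% = 77%.

77%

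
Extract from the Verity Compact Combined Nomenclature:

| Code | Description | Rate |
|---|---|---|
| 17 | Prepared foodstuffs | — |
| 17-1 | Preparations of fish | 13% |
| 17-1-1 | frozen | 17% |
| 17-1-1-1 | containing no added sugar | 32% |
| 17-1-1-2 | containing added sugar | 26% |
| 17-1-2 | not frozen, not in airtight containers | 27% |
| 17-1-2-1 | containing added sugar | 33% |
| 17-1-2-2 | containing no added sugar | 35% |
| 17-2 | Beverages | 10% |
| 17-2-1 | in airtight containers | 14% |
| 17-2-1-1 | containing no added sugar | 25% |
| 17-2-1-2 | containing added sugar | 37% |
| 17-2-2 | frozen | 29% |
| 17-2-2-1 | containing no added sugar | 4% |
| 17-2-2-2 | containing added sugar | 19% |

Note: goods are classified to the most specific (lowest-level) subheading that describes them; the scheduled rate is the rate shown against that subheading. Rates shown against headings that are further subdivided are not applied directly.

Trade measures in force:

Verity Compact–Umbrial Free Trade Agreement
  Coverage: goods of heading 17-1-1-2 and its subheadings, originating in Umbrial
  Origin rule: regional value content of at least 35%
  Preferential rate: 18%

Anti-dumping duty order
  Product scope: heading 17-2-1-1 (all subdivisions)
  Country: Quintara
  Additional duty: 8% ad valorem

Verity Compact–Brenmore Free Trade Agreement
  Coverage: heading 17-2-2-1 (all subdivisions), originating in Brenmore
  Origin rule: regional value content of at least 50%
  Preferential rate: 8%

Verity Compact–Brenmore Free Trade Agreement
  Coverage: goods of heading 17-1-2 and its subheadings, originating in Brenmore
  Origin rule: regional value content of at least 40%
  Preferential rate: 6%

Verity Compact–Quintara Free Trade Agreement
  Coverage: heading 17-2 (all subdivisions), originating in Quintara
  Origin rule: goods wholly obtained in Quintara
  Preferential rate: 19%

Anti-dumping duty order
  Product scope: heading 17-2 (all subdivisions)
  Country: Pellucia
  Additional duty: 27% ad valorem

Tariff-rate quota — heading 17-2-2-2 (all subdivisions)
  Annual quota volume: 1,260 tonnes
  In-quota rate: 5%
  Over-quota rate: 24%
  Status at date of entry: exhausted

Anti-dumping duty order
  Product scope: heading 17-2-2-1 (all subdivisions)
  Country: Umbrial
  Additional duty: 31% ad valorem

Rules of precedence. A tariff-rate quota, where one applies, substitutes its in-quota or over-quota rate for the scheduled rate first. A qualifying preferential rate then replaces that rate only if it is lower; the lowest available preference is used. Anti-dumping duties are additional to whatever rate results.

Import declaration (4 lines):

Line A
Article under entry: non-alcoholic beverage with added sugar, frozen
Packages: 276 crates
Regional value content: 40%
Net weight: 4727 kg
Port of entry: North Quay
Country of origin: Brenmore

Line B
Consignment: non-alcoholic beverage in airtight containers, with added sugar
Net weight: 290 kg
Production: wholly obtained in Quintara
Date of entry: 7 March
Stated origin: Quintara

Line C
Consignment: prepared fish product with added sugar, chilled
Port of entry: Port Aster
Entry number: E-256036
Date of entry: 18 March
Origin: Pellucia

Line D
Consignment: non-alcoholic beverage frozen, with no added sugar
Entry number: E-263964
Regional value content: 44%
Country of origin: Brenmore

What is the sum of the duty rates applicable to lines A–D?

80%

Line A: non-alcoholic beverage → 17-2; frozen → 17-2-2; with added sugar → 17-2-2-2. Scheduled 19%. quota on 17-2-2-2 exhausted → over-quota 24%; Brenmore agreement on 17-2-2-1: 17-2-2-2 not covered; Brenmore agreement on 17-1-2: 17-2-2-2 not covered. → 24%.
Line B: non-alcoholic beverage → 17-2; in airtight containers → 17-2-1; with added sugar → 17-2-1-2. Scheduled 37%. Quintara agreement on 17-2: wholly obtained → 19% available; preferential 19%. → 19%.
Line C: prepared fish product → 17-1; chilled → 17-1-2; with added sugar → 17-1-2-1. Scheduled 33%. No special measure applies. → 33%.
Line D: non-alcoholic beverage → 17-2; frozen → 17-2-2; with no added sugar → 17-2-2-1. Scheduled 4%. Brenmore agreement on 17-2-2-1: RVC < 50%; Brenmore agreement on 17-1-2: 17-2-2-1 not covered. → 4%.
Sum: 24% + 19% + 33% + 4% = 80%.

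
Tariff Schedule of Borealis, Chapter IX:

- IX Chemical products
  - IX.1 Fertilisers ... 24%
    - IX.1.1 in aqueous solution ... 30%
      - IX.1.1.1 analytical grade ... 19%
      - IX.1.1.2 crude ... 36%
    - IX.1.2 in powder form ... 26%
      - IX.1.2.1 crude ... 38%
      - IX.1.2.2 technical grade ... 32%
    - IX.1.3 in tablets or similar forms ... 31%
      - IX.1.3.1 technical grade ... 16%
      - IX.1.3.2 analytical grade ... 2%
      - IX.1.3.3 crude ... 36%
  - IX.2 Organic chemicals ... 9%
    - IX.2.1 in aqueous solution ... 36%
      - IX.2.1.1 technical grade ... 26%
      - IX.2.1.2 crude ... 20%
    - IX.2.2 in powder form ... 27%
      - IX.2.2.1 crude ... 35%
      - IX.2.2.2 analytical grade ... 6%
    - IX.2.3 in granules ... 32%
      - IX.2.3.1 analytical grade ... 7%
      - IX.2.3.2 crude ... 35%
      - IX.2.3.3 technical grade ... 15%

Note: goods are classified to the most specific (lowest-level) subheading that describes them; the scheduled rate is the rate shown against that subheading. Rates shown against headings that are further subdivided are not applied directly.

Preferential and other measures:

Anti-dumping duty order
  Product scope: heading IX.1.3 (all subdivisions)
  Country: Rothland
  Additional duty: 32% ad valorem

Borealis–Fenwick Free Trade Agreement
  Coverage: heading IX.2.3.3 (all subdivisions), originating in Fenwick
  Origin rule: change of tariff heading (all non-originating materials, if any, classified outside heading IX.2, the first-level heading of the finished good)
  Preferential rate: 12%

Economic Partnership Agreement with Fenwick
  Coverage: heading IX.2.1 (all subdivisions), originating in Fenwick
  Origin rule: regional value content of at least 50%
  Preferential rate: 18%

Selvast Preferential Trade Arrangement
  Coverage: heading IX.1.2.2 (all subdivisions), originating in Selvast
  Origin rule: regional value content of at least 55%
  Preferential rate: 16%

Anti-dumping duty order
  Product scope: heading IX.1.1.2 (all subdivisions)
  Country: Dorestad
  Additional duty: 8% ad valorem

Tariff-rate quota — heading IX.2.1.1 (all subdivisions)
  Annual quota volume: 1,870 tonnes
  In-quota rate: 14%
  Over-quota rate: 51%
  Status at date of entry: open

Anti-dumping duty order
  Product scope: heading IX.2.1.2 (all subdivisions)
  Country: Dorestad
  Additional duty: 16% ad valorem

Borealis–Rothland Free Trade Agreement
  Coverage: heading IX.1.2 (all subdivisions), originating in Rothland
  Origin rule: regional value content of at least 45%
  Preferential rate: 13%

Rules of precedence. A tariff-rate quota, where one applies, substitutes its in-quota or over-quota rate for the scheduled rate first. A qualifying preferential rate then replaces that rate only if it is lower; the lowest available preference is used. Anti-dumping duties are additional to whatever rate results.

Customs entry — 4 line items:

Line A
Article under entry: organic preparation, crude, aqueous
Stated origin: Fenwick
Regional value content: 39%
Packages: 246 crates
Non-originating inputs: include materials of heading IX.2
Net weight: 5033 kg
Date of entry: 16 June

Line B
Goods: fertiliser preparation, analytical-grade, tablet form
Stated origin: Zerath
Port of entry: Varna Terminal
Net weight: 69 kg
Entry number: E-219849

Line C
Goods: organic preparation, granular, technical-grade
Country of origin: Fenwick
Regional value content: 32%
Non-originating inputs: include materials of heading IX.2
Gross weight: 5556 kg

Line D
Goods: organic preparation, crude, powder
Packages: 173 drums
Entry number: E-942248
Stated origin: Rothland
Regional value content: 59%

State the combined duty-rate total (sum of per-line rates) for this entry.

Line A: organic → IX.2; aqueous → IX.2.1; crude → IX.2.1.2. Scheduled 20%. Fenwick agreement on IX.2.3.3: IX.2.1.2 not covered; Fenwick agreement on IX.2.1: RVC < 50%. → 20%.
Line B: fertiliser → IX.1; tablet form → IX.1.3; analytical-grade → IX.1.3.2. Scheduled 2%. No special measure applies. → 2%.
Line C: organic → IX.2; granular → IX.2.3; technical-grade → IX.2.3.3. Scheduled 15%. Fenwick agreement on IX.2.3.3: CTH not met; Fenwick agreement on IX.2.1: IX.2.3.3 not covered. → 15%.
Line D: organic → IX.2; powder → IX.2.2; crude → IX.2.2.1. Scheduled 35%. Rothland agreement on IX.1.2: IX.2.2.1 not covered. → 35%.
Sum: 20% + 2% + 15% + 35% = 72%.

72%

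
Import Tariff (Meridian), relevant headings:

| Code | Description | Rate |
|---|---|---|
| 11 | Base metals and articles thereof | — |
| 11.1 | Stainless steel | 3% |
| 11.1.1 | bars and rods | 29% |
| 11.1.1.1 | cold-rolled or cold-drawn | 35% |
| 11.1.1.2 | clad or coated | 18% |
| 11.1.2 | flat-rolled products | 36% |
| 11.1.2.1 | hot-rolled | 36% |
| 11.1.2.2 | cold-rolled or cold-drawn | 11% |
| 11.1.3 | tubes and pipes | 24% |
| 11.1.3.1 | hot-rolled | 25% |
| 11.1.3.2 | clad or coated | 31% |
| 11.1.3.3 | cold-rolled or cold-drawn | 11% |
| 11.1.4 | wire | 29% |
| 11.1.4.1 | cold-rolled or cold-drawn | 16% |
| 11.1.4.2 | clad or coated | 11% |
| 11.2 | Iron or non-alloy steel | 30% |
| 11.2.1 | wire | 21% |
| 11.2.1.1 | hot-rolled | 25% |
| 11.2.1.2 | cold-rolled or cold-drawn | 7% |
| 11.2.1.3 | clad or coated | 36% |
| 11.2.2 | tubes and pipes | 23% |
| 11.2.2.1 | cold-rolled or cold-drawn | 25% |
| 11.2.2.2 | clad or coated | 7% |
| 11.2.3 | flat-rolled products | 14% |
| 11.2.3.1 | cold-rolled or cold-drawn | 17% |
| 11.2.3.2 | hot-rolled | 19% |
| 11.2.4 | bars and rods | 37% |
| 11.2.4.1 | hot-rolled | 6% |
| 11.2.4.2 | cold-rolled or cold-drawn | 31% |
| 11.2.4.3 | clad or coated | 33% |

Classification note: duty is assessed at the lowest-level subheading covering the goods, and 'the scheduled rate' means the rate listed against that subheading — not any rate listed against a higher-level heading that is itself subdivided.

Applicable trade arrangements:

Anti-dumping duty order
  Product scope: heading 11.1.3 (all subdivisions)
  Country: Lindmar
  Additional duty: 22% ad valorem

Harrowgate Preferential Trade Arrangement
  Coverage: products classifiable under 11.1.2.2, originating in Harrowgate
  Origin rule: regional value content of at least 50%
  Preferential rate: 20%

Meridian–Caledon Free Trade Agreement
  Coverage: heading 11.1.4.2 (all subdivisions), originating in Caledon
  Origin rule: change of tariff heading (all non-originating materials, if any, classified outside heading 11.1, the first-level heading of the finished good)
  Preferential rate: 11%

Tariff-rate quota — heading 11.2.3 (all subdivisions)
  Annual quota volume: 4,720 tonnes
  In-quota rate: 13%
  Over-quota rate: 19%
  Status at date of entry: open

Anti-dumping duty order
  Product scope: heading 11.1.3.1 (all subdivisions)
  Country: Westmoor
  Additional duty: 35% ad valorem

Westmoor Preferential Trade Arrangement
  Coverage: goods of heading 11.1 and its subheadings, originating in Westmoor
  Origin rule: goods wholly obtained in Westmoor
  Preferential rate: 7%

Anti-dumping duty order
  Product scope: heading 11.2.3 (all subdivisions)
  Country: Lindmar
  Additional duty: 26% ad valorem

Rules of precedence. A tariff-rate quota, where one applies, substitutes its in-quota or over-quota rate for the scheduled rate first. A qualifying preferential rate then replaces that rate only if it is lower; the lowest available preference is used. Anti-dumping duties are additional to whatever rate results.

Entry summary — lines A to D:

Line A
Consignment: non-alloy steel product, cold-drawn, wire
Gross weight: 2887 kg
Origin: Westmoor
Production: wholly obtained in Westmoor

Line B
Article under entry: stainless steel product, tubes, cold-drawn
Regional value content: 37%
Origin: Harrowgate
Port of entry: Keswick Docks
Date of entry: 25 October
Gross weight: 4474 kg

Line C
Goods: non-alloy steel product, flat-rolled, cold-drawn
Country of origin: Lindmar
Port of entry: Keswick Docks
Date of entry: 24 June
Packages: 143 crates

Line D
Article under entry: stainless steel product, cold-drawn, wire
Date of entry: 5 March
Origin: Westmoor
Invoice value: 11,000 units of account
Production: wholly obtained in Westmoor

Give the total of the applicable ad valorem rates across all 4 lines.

Line A: non-alloy steel → 11.2; wire → 11.2.1; cold-drawn → 11.2.1.2. Scheduled 7%. Westmoor agreement on 11.1: 11.2.1.2 not covered. → 7%.
Line B: stainless steel → 11.1; tubes → 11.1.3; cold-drawn → 11.1.3.3. Scheduled 11%. Harrowgate agreement on 11.1.2.2: 11.1.3.3 not covered. → 11%.
Line C: non-alloy steel → 11.2; flat-rolled → 11.2.3; cold-drawn → 11.2.3.1. Scheduled 17%. quota on 11.2.3 open → in-quota 13%; anti-dumping (Lindmar, 11.2.3): +26%; total 13% + 26% = 39%. → 39%.
Line D: stainless steel → 11.1; wire → 11.1.4; cold-drawn → 11.1.4.1. Scheduled 16%. Westmoor agreement on 11.1: wholly obtained → 7% available; preferential 7%. → 7%.
Sum: 7% + 11% + 39% + 7% = 64%.

64%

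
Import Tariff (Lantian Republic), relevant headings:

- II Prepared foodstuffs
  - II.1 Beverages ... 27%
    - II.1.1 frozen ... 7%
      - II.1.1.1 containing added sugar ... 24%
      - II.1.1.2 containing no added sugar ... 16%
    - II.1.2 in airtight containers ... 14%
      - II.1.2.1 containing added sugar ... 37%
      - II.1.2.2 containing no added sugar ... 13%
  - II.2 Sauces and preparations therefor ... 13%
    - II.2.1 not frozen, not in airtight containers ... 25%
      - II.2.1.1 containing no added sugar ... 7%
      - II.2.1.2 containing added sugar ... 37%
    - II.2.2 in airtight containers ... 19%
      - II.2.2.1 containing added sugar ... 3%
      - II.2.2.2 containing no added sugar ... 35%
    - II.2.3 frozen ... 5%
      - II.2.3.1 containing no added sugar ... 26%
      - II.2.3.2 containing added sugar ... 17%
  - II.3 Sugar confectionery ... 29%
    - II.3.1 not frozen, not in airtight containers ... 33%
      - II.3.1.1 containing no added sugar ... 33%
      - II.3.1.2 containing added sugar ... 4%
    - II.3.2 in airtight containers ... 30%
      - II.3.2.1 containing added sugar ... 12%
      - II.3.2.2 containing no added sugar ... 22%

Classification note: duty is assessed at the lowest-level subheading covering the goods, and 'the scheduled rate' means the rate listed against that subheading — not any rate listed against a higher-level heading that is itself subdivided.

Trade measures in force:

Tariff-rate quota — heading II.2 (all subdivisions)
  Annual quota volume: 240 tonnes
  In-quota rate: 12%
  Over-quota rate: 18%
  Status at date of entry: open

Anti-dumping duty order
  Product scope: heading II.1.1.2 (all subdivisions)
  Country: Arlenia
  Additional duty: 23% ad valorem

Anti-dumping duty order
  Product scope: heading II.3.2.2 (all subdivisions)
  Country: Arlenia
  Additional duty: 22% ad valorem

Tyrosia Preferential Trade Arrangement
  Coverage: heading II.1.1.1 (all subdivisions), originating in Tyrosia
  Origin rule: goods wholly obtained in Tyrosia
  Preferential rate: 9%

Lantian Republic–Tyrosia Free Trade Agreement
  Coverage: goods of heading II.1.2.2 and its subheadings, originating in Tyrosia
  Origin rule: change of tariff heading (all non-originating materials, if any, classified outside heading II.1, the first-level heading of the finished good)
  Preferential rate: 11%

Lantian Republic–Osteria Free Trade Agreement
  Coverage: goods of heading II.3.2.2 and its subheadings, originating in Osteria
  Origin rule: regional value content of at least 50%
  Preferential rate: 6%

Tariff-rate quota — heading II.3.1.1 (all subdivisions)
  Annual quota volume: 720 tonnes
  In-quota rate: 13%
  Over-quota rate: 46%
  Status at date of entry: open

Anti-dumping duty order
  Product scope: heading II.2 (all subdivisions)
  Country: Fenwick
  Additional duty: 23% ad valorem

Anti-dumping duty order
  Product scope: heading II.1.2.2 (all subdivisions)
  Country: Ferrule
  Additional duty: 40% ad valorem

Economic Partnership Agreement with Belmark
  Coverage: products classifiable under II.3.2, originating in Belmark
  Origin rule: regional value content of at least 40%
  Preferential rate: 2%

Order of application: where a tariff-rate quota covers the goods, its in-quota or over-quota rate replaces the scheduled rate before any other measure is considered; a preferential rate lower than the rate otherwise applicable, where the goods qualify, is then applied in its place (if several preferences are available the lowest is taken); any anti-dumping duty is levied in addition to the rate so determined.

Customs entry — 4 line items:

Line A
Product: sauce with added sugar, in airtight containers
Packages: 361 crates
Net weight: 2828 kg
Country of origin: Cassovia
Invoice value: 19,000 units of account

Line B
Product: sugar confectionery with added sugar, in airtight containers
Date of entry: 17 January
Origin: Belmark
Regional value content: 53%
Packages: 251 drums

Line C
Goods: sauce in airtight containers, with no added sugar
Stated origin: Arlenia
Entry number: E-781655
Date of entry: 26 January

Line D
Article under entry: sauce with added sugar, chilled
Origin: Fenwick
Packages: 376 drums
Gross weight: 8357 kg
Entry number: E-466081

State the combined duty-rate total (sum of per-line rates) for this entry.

61%

Line A: sauce → II.2; in airtight containers → II.2.2; with added sugar → II.2.2.1. Scheduled 3%. quota on II.2 open → in-quota 12%. → 12%.
Line B: sugar confectionery → II.3; in airtight containers → II.3.2; with added sugar → II.3.2.1. Scheduled 12%. Belmark agreement on II.3.2: RVC ≥ 40% → 2% available; preferential 2%. → 2%.
Line C: sauce → II.2; in airtight containers → II.2.2; with no added sugar → II.2.2.2. Scheduled 35%. quota on II.2 open → in-quota 12%. → 12%.
Line D: sauce → II.2; chilled → II.2.1; with added sugar → II.2.1.2. Scheduled 37%. quota on II.2 open → in-quota 12%; anti-dumping (Fenwick, II.2): +23%; total 12% + 23% = 35%. → 35%.
Sum: 12% + 2% + 12% + 35% = 61%.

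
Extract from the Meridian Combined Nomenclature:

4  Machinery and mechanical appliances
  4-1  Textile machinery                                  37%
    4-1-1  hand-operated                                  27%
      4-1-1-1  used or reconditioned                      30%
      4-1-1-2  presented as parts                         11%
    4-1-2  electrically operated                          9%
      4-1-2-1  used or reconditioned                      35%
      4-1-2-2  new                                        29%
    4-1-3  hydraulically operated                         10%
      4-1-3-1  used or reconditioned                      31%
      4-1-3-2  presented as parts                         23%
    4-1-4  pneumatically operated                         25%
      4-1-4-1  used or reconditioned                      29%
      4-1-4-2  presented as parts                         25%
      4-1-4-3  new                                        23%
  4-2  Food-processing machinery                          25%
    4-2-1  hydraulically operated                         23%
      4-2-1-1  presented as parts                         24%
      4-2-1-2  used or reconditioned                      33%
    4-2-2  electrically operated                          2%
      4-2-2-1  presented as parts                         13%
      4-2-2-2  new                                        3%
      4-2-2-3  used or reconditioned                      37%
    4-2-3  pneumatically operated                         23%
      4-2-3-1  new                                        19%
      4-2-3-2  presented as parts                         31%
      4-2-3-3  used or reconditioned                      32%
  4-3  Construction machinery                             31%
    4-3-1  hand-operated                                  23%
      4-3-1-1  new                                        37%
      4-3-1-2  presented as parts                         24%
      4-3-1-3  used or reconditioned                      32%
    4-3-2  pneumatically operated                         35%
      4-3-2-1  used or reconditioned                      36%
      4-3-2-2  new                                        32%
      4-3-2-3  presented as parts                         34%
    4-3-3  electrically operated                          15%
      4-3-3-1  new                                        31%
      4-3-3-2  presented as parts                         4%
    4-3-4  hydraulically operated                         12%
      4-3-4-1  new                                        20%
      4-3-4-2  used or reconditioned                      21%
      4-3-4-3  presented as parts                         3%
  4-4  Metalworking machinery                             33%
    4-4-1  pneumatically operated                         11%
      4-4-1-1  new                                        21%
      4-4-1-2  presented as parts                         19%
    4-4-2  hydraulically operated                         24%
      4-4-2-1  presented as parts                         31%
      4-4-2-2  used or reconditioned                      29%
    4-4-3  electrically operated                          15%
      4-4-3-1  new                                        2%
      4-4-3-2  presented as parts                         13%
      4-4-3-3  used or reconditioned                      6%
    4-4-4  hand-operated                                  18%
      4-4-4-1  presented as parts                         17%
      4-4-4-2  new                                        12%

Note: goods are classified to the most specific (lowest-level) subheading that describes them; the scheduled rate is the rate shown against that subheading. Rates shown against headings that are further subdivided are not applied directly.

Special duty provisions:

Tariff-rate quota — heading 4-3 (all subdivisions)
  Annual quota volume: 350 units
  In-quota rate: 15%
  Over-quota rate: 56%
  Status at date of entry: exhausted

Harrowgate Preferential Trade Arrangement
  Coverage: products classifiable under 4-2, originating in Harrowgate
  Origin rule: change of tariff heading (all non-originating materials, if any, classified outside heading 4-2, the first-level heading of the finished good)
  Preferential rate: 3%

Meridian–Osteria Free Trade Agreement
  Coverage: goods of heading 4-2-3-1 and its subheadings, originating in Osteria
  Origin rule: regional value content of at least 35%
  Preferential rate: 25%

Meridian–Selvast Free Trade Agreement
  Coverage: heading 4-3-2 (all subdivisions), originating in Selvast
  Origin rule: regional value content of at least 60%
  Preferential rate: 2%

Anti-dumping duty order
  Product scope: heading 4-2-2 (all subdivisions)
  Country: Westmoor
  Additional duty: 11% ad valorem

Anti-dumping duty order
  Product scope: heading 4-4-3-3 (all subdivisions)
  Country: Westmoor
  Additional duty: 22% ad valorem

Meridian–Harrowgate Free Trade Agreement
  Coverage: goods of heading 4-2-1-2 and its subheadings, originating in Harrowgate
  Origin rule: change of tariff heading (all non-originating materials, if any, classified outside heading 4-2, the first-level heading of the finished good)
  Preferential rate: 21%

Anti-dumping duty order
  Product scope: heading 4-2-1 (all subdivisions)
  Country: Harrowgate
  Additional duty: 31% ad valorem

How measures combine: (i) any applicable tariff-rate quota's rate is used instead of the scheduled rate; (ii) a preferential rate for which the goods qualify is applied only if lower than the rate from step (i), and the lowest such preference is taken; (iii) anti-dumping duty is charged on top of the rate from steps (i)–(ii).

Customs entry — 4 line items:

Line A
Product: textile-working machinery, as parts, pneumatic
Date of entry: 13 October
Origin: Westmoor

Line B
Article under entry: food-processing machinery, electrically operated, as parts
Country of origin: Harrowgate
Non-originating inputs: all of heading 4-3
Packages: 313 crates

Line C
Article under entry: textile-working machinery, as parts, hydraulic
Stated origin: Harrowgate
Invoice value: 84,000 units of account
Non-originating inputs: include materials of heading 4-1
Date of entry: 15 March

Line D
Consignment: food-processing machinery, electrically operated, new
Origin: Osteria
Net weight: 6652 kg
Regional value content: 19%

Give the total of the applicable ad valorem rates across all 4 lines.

Line A: textile-working → 4-1; pneumatic → 4-1-4; as parts → 4-1-4-2. Scheduled 25%. No special measure applies. → 25%.
Line B: food-processing → 4-2; electrically operated → 4-2-2; as parts → 4-2-2-1. Scheduled 13%. Harrowgate agreement on 4-2: CTH met → 3% available; Harrowgate agreement on 4-2-1-2: 4-2-2-1 not covered; preferential 3%. → 3%.
Line C: textile-working → 4-1; hydraulic → 4-1-3; as parts → 4-1-3-2. Scheduled 23%. Harrowgate agreement on 4-2: 4-1-3-2 not covered; Harrowgate agreement on 4-2-1-2: 4-1-3-2 not covered. → 23%.
Line D: food-processing → 4-2; electrically operated → 4-2-2; new → 4-2-2-2. Scheduled 3%. Osteria agreement on 4-2-3-1: 4-2-2-2 not covered. → 3%.
Sum: 25% + 3% + 23% + 3% = 54%.

54%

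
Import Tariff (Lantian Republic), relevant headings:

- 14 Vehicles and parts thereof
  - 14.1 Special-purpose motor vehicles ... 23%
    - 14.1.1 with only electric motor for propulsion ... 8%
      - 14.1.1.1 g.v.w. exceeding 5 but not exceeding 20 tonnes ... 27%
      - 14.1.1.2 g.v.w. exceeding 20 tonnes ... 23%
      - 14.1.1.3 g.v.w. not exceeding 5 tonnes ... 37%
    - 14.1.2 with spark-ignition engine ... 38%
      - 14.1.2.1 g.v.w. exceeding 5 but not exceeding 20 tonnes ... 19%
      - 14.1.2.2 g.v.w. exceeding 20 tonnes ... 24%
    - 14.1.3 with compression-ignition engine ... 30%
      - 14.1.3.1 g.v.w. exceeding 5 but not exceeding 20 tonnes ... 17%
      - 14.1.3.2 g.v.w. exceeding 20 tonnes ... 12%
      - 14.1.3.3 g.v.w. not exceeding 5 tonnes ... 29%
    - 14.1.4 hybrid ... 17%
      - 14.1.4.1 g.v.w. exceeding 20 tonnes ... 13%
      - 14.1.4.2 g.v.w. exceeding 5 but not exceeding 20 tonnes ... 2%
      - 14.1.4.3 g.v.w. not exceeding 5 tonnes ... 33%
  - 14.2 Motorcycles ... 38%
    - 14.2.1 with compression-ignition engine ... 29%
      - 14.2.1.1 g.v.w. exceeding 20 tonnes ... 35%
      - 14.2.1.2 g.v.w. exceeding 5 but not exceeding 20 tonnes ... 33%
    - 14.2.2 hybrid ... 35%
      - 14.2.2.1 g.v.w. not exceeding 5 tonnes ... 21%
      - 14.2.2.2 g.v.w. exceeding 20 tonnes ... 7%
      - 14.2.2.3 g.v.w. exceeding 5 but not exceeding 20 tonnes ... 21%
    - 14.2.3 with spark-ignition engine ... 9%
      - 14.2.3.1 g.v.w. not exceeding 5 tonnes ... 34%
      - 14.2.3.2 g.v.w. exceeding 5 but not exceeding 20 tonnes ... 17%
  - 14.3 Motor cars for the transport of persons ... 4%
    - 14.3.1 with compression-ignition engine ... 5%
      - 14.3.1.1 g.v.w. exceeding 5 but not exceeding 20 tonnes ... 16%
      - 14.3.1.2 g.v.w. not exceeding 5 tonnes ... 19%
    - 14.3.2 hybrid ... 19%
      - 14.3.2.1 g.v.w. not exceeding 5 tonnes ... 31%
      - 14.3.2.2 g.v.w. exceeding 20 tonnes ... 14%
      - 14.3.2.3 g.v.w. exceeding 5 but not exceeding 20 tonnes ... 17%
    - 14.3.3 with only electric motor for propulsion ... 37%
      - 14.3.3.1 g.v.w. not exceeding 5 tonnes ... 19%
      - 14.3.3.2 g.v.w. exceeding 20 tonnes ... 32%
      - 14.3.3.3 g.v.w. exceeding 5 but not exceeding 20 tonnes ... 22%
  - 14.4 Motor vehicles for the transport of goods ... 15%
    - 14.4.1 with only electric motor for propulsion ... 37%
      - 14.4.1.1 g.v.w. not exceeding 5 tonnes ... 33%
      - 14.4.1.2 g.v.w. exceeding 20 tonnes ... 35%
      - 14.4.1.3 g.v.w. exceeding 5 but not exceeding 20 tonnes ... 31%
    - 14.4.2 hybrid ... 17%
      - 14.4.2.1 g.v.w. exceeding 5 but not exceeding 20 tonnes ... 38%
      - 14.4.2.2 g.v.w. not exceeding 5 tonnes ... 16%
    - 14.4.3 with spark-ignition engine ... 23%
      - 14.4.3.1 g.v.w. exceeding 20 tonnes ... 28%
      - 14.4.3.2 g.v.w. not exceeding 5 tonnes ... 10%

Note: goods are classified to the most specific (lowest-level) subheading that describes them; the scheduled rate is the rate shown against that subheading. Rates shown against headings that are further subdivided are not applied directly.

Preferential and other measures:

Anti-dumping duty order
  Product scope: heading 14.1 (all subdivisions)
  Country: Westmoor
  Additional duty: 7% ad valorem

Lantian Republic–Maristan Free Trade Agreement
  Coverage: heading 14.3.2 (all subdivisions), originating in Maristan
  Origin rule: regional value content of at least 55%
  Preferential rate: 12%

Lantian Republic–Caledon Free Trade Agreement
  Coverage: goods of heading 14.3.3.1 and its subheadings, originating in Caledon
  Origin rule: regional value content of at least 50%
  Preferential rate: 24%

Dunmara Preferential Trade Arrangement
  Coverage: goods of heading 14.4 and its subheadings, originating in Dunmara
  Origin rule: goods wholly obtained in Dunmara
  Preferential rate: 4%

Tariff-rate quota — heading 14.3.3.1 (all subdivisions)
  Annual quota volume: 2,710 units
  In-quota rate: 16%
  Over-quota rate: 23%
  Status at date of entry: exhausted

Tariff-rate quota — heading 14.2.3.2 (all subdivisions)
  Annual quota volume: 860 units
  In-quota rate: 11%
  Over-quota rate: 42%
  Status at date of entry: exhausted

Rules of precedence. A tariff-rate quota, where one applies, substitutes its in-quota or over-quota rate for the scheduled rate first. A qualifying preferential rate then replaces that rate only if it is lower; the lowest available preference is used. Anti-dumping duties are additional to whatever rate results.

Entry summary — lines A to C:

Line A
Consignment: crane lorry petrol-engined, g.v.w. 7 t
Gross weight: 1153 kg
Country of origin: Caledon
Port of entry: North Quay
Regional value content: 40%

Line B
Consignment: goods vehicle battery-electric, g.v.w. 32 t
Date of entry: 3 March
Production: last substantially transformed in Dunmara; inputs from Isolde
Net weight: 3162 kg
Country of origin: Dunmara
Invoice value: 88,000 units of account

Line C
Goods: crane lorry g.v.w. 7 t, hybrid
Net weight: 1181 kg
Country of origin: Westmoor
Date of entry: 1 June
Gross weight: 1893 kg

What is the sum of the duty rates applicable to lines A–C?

63%

Line A: crane lorry → 14.1; petrol-engined → 14.1.2; g.v.w. 7 t → 14.1.2.1. Scheduled 19%. Caledon agreement on 14.3.3.1: 14.1.2.1 not covered. → 19%.
Line B: goods vehicle → 14.4; battery-electric → 14.4.1; g.v.w. 32 t → 14.4.1.2. Scheduled 35%. Dunmara agreement on 14.4: not wholly obtained. → 35%.
Line C: crane lorry → 14.1; hybrid → 14.1.4; g.v.w. 7 t → 14.1.4.2. Scheduled 2%. anti-dumping (Westmoor, 14.1): +7%; total 2% + 7% = 9%. → 9%.
Sum: 19% + 35% + 9% = 63%.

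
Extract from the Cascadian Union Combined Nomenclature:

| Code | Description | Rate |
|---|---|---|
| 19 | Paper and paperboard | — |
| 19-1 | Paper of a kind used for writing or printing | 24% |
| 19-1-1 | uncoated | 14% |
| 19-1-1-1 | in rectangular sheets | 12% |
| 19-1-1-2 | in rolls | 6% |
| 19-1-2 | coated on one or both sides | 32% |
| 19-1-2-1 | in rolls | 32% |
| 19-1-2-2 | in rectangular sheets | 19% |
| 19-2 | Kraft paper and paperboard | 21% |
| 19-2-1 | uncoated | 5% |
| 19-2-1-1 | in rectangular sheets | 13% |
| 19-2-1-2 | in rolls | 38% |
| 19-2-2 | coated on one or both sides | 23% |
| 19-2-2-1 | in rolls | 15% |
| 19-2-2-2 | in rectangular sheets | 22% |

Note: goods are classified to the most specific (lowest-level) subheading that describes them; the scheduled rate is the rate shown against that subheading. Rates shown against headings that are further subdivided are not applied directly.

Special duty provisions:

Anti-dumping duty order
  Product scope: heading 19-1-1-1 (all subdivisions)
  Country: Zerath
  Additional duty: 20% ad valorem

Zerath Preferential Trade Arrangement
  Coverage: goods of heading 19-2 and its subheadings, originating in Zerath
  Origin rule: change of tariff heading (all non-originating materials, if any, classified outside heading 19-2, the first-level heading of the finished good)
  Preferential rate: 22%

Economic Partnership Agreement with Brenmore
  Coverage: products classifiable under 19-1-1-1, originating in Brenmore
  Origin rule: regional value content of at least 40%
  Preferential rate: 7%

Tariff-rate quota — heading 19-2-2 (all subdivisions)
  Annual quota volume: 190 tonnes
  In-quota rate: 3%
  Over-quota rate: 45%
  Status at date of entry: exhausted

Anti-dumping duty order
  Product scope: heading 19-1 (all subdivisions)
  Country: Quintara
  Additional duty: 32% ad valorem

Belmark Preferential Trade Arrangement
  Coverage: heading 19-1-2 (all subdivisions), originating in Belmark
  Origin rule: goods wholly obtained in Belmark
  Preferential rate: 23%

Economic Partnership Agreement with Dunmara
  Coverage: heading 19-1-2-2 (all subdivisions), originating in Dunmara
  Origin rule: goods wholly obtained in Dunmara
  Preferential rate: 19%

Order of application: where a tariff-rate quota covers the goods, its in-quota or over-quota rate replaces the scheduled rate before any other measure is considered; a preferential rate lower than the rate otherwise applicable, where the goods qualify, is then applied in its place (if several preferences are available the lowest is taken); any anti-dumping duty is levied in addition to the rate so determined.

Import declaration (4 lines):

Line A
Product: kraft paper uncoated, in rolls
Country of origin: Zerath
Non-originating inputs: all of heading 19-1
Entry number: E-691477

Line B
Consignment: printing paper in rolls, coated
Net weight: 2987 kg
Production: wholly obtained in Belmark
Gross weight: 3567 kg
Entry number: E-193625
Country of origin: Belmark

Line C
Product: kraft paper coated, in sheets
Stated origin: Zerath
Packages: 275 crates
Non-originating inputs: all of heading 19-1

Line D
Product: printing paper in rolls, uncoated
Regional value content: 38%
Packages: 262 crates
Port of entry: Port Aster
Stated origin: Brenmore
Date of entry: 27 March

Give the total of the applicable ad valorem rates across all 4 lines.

Line A: kraft paper → 19-2; uncoated → 19-2-1; in rolls → 19-2-1-2. Scheduled 38%. Zerath agreement on 19-2: CTH met → 22% available; preferential 22%. → 22%.
Line B: printing paper → 19-1; coated → 19-1-2; in rolls → 19-1-2-1. Scheduled 32%. Belmark agreement on 19-1-2: wholly obtained → 23% available; preferential 23%. → 23%.
Line C: kraft paper → 19-2; coated → 19-2-2; in sheets → 19-2-2-2. Scheduled 22%. quota on 19-2-2 exhausted → over-quota 45%; Zerath agreement on 19-2: CTH met → 22% available; preferential 22%. → 22%.
Line D: printing paper → 19-1; uncoated → 19-1-1; in rolls → 19-1-1-2. Scheduled 6%. Brenmore agreement on 19-1-1-1: 19-1-1-2 not covered. → 6%.
Sum: 22% + 23% + 22% + 6% = 73%.

73%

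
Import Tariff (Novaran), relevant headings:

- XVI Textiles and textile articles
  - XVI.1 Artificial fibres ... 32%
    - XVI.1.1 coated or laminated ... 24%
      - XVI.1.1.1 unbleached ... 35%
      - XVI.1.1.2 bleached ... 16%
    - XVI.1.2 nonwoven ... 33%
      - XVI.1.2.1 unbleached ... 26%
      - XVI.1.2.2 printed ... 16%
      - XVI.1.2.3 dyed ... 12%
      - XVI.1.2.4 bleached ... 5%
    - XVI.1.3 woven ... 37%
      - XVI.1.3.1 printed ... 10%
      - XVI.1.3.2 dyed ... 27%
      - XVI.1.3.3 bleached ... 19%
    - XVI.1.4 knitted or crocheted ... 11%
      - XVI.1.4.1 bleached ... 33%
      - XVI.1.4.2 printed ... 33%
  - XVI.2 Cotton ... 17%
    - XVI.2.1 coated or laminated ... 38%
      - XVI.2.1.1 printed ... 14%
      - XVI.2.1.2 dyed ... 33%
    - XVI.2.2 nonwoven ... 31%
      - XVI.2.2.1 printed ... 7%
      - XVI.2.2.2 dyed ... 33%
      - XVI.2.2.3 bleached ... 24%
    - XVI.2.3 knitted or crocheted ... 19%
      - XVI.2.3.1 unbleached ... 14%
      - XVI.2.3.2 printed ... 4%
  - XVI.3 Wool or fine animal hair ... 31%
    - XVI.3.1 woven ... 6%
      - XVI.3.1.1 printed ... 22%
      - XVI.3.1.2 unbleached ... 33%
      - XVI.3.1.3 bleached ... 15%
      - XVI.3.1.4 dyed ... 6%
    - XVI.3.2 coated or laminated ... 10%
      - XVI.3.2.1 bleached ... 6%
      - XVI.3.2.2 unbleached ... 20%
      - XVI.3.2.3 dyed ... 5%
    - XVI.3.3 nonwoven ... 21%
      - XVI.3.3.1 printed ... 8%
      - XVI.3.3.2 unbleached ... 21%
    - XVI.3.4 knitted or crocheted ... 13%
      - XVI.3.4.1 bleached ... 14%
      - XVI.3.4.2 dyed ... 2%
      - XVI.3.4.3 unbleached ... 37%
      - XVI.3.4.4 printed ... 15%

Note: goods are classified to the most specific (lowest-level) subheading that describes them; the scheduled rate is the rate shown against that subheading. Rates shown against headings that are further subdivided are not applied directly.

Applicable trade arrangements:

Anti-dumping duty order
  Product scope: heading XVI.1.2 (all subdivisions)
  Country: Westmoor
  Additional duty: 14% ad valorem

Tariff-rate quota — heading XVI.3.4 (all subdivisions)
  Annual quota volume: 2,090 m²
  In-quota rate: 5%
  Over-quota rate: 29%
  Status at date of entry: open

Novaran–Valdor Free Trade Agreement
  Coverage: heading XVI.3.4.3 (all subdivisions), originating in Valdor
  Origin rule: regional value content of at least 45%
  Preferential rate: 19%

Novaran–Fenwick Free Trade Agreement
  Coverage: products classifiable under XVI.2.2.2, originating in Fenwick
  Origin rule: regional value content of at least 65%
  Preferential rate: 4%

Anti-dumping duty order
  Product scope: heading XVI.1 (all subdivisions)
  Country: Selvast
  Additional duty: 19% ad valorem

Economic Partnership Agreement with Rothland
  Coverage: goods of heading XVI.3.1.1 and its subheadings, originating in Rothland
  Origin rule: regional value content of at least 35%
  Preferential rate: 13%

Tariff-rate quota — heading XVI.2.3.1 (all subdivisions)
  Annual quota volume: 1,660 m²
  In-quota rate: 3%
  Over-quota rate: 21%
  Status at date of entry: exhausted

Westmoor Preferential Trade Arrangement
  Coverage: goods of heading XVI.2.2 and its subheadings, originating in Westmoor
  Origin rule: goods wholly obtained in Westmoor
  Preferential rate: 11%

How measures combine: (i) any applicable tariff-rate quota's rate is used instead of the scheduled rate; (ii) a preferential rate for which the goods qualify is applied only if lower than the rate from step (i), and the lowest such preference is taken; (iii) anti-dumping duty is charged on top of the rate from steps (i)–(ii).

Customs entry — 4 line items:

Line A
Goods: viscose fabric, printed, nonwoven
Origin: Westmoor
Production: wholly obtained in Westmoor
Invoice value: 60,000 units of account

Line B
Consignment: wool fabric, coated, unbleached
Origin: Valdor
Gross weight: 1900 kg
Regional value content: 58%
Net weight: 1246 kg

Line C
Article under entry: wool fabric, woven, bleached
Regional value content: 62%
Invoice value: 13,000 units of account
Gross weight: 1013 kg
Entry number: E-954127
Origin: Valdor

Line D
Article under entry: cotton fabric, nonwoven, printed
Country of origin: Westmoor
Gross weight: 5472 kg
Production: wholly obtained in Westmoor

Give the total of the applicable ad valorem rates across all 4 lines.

Line A: viscose → XVI.1; nonwoven → XVI.1.2; printed → XVI.1.2.2. Scheduled 16%. Westmoor agreement on XVI.2.2: XVI.1.2.2 not covered; anti-dumping (Westmoor, XVI.1.2): +14%; total 16% + 14% = 30%. → 30%.
Line B: wool → XVI.3; coated → XVI.3.2; unbleached → XVI.3.2.2. Scheduled 20%. Valdor agreement on XVI.3.4.3: XVI.3.2.2 not covered. → 20%.
Line C: wool → XVI.3; woven → XVI.3.1; bleached → XVI.3.1.3. Scheduled 15%. Valdor agreement on XVI.3.4.3: XVI.3.1.3 not covered. → 15%.
Line D: cotton → XVI.2; nonwoven → XVI.2.2; printed → XVI.2.2.1. Scheduled 7%. Westmoor agreement on XVI.2.2: wholly obtained → 11% available; preference 11% not lower than 7% → no reduction. → 7%.
Sum: 30% + 20% + 15% + 7% = 72%.

72%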